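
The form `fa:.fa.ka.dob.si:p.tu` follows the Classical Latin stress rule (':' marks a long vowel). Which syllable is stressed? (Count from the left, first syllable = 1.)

Classical Latin: stress the penult if heavy (long vowel or closed), else the antepenult.
Weights: 4 dob H, 5 si:p H, 6 tu L.
The penult (syllable 5, si:p) is heavy, so it takes stress.
Stress on syllable 5: fa:.fa.ka.dob.ˈsi:p.tu.

5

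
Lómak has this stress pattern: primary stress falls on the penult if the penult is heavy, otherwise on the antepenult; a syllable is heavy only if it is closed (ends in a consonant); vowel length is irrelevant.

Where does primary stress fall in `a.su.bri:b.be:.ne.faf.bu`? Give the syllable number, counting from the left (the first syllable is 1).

6

Weights: 5 ne L, 6 faf H, 7 bu L.
The penult (syllable 6, faf) is heavy, so it takes stress.
Primary stress: syllable 6 → a.su.bri:b.be:.ne.ˈfaf.bu.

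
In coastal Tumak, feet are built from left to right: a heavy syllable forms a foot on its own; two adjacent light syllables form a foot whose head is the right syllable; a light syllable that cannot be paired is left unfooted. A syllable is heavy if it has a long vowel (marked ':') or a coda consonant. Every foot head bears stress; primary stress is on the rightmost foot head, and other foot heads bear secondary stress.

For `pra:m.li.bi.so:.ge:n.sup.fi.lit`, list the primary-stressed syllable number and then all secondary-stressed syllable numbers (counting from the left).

primary 8, secondary 1, 3, 4, 5, 6

Weights: 1 pra:m H, 2 li L, 3 bi L, 4 so: H, 5 ge:n H, 6 sup H, 7 fi L, 8 lit H.
Parse left to right (heavy = foot alone; LL = one foot; stranded L unfooted): (ˈpra:m) (li.ˈbi) (ˈso:) (ˈge:n) (ˈsup) fi (ˈlit).
Foot heads: 1, 3, 4, 5, 6, 8.
Primary stress on the rightmost head = syllable 8.
Secondary stress on 1, 3, 4, 5, 6: ˌpra:m.li.ˌbi.ˌso:.ˌge:n.ˌsup.fi.ˈlit.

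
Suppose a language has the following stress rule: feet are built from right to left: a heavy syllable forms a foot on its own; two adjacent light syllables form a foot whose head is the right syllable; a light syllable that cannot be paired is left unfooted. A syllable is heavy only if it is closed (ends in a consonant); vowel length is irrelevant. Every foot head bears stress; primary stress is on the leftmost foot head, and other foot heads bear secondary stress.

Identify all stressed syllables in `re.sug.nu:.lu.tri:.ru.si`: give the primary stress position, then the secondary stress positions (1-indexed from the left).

Weights: 1 re L, 2 sug H, 3 nu: L, 4 lu L, 5 tri: L, 6 ru L, 7 si L.
Parse right to left (heavy = foot alone; LL = one foot; stranded L unfooted): re (ˈsug) nu: (lu.ˈtri:) (ru.ˈsi).
Foot heads: 2, 5, 7.
Primary stress on the leftmost head = syllable 2.
Secondary stress on 5, 7: re.ˈsug.nu:.lu.ˌtri:.ru.ˌsi.

primary 2, secondary 5, 7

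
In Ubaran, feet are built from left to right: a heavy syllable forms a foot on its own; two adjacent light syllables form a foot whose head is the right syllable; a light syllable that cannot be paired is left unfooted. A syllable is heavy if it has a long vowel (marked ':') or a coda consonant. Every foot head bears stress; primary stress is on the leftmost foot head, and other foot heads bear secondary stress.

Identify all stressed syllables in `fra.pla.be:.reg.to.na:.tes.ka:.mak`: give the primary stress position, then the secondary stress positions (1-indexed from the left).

primary 2, secondary 3, 4, 6, 7, 8, 9

Weights: 1 fra L, 2 pla L, 3 be: H, 4 reg H, 5 to L, 6 na: H, 7 tes H, 8 ka: H, 9 mak H.
Parse left to right (heavy = foot alone; LL = one foot; stranded L unfooted): (fra.ˈpla) (ˈbe:) (ˈreg) to (ˈna:) (ˈtes) (ˈka:) (ˈmak).
Foot heads: 2, 3, 4, 6, 7, 8, 9.
Primary stress on the leftmost head = syllable 2.
Secondary stress on 3, 4, 6, 7, 8, 9: fra.ˈpla.ˌbe:.ˌreg.to.ˌna:.ˌtes.ˌka:.ˌmak.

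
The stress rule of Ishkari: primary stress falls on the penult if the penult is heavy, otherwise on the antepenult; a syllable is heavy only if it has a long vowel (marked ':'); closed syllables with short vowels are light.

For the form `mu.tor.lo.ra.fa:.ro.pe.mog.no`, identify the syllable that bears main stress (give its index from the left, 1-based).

7

Weights: 7 pe L, 8 mog L, 9 no L.
The penult (syllable 8, mog) is light, so stress falls on the antepenult (syllable 7, pe).
Primary stress: syllable 7 → mu.tor.lo.ra.fa:.ro.ˈpe.mog.no.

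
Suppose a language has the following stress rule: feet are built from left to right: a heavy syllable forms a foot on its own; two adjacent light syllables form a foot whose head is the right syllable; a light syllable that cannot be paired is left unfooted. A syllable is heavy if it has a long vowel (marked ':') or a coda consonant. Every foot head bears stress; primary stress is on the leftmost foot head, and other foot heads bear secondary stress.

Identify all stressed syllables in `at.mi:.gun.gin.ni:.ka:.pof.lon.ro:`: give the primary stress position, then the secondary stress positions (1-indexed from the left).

Weights: 1 at H, 2 mi: H, 3 gun H, 4 gin H, 5 ni: H, 6 ka: H, 7 pof H, 8 lon H, 9 ro: H.
Parse left to right (heavy = foot alone; LL = one foot; stranded L unfooted): (ˈat) (ˈmi:) (ˈgun) (ˈgin) (ˈni:) (ˈka:) (ˈpof) (ˈlon) (ˈro:).
Foot heads: 1, 2, 3, 4, 5, 6, 7, 8, 9.
Primary stress on the leftmost head = syllable 1.
Secondary stress on 2, 3, 4, 5, 6, 7, 8, 9: ˈat.ˌmi:.ˌgun.ˌgin.ˌni:.ˌka:.ˌpof.ˌlon.ˌro:.

primary 1, secondary 2, 3, 4, 5, 6, 7, 8, 9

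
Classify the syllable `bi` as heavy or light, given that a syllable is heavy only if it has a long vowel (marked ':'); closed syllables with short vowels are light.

light

`bi`: short vowel, open (no coda). Short vowel → light.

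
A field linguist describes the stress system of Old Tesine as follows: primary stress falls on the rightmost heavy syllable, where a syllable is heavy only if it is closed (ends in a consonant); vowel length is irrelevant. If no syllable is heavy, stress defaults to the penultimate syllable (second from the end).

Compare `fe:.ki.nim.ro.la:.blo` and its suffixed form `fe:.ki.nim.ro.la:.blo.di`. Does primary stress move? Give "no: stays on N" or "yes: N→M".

no: stays on 3

Base `fe:.ki.nim.ro.la:.blo` (6 syllables):
  Weights: 1 fe: L, 2 ki L, 3 nim H, 4 ro L, 5 la: L, 6 blo L.
  Heavy syllables in the domain: 3. The rightmost is syllable 3 (nim).
  → primary stress on syllable 3.
Suffixed `fe:.ki.nim.ro.la:.blo.di` (7 syllables):
  Weights: 1 fe: L, 2 ki L, 3 nim H, 4 ro L, 5 la: L, 6 blo L, 7 di L.
  Heavy syllables in the domain: 3. The rightmost is syllable 3 (nim).
  → primary stress on syllable 3.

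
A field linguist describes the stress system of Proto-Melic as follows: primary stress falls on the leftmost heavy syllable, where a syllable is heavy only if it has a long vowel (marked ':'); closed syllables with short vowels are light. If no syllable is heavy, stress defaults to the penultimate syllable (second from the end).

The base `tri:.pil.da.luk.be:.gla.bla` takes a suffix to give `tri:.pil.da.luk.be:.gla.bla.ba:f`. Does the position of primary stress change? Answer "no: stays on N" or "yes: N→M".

no: stays on 1

Base `tri:.pil.da.luk.be:.gla.bla` (7 syllables):
  Weights: 1 tri: H, 2 pil L, 3 da L, 4 luk L, 5 be: H, 6 gla L, 7 bla L.
  Heavy syllables in the domain: 1, 5. The leftmost is syllable 1 (tri:).
  → primary stress on syllable 1.
Suffixed `tri:.pil.da.luk.be:.gla.bla.ba:f` (8 syllables):
  Weights: 1 tri: H, 2 pil L, 3 da L, 4 luk L, 5 be: H, 6 gla L, 7 bla L, 8 ba:f H.
  Heavy syllables in the domain: 1, 5, 8. The leftmost is syllable 1 (tri:).
  → primary stress on syllable 1.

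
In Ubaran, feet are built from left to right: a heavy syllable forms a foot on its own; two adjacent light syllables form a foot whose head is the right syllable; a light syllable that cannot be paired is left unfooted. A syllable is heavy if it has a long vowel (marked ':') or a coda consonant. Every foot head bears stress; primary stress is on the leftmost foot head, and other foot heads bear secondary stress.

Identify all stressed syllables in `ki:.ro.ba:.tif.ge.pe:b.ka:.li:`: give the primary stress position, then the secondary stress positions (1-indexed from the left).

Weights: 1 ki: H, 2 ro L, 3 ba: H, 4 tif H, 5 ge L, 6 pe:b H, 7 ka: H, 8 li: H.
Parse left to right (heavy = foot alone; LL = one foot; stranded L unfooted): (ˈki:) ro (ˈba:) (ˈtif) ge (ˈpe:b) (ˈka:) (ˈli:).
Foot heads: 1, 3, 4, 6, 7, 8.
Primary stress on the leftmost head = syllable 1.
Secondary stress on 3, 4, 6, 7, 8: ˈki:.ro.ˌba:.ˌtif.ge.ˌpe:b.ˌka:.ˌli:.

primary 1, secondary 3, 4, 6, 7, 8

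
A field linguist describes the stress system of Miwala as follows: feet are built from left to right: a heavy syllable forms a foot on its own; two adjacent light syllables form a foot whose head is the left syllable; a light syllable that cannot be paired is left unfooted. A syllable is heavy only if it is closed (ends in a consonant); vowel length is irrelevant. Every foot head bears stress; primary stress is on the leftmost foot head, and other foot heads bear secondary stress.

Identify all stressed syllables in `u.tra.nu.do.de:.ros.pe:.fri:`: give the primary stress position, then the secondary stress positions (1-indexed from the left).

primary 1, secondary 3, 6, 7

Weights: 1 u L, 2 tra L, 3 nu L, 4 do L, 5 de: L, 6 ros H, 7 pe: L, 8 fri: L.
Parse left to right (heavy = foot alone; LL = one foot; stranded L unfooted): (ˈu.tra) (ˈnu.do) de: (ˈros) (ˈpe:.fri:).
Foot heads: 1, 3, 6, 7.
Primary stress on the leftmost head = syllable 1.
Secondary stress on 3, 6, 7: ˈu.tra.ˌnu.do.de:.ˌros.ˌpe:.fri:.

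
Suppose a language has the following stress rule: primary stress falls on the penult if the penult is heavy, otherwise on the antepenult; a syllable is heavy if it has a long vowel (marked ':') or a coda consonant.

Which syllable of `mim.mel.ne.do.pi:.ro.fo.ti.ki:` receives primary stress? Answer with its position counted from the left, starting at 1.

Weights: 7 fo L, 8 ti L, 9 ki: H.
The penult (syllable 8, ti) is light, so stress falls on the antepenult (syllable 7, fo).
Primary stress: syllable 7 → mim.mel.ne.do.pi:.ro.ˈfo.ti.ki:.

7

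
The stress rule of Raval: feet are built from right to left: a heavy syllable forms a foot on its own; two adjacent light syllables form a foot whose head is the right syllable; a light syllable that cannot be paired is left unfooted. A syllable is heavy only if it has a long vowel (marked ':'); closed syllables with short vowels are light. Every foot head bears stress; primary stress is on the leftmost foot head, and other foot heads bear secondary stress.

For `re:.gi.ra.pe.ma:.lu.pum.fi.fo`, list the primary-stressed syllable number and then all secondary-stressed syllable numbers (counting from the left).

Weights: 1 re: H, 2 gi L, 3 ra L, 4 pe L, 5 ma: H, 6 lu L, 7 pum L, 8 fi L, 9 fo L.
Parse right to left (heavy = foot alone; LL = one foot; stranded L unfooted): (ˈre:) gi (ra.ˈpe) (ˈma:) (lu.ˈpum) (fi.ˈfo).
Foot heads: 1, 4, 5, 7, 9.
Primary stress on the leftmost head = syllable 1.
Secondary stress on 4, 5, 7, 9: ˈre:.gi.ra.ˌpe.ˌma:.lu.ˌpum.fi.ˌfo.

primary 1, secondary 4, 5, 7, 9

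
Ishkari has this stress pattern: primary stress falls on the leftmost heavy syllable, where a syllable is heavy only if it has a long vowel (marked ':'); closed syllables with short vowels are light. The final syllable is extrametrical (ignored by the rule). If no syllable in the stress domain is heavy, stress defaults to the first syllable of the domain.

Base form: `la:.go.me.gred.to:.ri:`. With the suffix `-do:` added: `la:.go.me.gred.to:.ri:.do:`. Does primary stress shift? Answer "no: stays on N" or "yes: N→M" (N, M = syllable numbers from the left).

Base `la:.go.me.gred.to:.ri:` (6 syllables):
  The final syllable (6, ri:) is extrametrical; the stress domain is syllables 1–5.
  Weights: 1 la: H, 2 go L, 3 me L, 4 gred L, 5 to: H.
  Heavy syllables in the domain: 1, 5. The leftmost is syllable 1 (la:).
  → primary stress on syllable 1.
Suffixed `la:.go.me.gred.to:.ri:.do:` (7 syllables):
  The final syllable (7, do:) is extrametrical; the stress domain is syllables 1–6.
  Weights: 1 la: H, 2 go L, 3 me L, 4 gred L, 5 to: H, 6 ri: H.
  Heavy syllables in the domain: 1, 5, 6. The leftmost is syllable 1 (la:).
  → primary stress on syllable 1.

no: stays on 1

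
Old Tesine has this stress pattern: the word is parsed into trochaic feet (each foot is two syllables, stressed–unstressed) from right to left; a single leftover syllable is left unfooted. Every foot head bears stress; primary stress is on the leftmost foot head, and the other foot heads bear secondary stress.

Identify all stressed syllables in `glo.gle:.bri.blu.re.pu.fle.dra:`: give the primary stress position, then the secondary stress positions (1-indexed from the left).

Parse right to left into trochaic (ˈσσ) feet: (ˈglo.gle:) (ˈbri.blu) (ˈre.pu) (ˈfle.dra:).
Foot heads (stressed positions): 1, 3, 5, 7.
End Rule Leftmost: primary stress on the leftmost head = syllable 1.
Secondary stress on 3, 5, 7: ˈglo.gle:.ˌbri.blu.ˌre.pu.ˌfle.dra:.

primary 1, secondary 3, 5, 7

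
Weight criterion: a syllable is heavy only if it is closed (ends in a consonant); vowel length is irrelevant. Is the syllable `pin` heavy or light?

`pin`: short vowel, closed (coda /n/). Closed (coda /n/) → heavy.

heavy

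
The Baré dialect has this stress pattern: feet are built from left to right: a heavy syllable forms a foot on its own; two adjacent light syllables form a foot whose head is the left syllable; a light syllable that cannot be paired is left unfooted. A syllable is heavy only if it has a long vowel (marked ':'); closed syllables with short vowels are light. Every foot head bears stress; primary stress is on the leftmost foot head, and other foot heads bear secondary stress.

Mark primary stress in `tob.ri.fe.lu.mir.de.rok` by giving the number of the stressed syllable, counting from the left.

Weights: 1 tob L, 2 ri L, 3 fe L, 4 lu L, 5 mir L, 6 de L, 7 rok L.
Parse left to right (heavy = foot alone; LL = one foot; stranded L unfooted): (ˈtob.ri) (ˈfe.lu) (ˈmir.de) rok.
Foot heads: 1, 3, 5.
Primary stress on the leftmost head = syllable 1.
Primary stress: syllable 1 → ˈtob.ri.fe.lu.mir.de.rok.

1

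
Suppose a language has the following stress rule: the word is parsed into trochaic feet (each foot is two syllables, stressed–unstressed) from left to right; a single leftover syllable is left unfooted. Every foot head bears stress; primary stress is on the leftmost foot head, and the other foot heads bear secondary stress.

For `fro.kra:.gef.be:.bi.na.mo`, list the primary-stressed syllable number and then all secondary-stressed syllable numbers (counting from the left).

Parse left to right into trochaic (ˈσσ) feet: (ˈfro.kra:) (ˈgef.be:) (ˈbi.na) mo. Syllable 7 is left unfooted.
Foot heads (stressed positions): 1, 3, 5.
End Rule Leftmost: primary stress on the leftmost head = syllable 1.
Secondary stress on 3, 5: ˈfro.kra:.ˌgef.be:.ˌbi.na.mo.

primary 1, secondary 3, 5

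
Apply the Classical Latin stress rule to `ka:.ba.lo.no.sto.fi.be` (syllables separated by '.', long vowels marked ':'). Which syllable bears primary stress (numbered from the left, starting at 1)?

5

Classical Latin: stress the penult if heavy (long vowel or closed), else the antepenult.
Weights: 5 sto L, 6 fi L, 7 be L.
The penult (syllable 6, fi) is light, so stress falls on the antepenult (syllable 5, sto).
Stress on syllable 5: ka:.ba.lo.no.ˈsto.fi.be.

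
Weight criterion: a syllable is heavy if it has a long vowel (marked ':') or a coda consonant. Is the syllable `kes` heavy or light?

`kes`: short vowel, closed (coda /s/). Closed → heavy.

heavy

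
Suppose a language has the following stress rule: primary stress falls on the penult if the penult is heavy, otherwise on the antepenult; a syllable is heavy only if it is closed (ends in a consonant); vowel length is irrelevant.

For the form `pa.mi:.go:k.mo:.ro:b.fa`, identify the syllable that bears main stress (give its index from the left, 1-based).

Weights: 4 mo: L, 5 ro:b H, 6 fa L.
The penult (syllable 5, ro:b) is heavy, so it takes stress.
Primary stress: syllable 5 → pa.mi:.go:k.mo:.ˈro:b.fa.

5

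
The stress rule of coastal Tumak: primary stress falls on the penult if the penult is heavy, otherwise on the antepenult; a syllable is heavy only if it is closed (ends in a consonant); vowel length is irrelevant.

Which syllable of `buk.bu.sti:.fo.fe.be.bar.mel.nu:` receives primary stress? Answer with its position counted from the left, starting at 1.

Weights: 7 bar H, 8 mel H, 9 nu: L.
The penult (syllable 8, mel) is heavy, so it takes stress.
Primary stress: syllable 8 → buk.bu.sti:.fo.fe.be.bar.ˈmel.nu:.

8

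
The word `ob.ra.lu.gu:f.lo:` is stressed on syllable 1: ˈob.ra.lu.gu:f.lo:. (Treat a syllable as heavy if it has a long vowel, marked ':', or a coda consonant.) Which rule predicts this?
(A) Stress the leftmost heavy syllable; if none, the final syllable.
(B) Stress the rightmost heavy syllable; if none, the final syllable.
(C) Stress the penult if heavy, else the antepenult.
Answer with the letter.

A

Rule A → syllable 1 ✓.
Rule B → syllable 5 (observed: 1).
Rule C → syllable 4 (observed: 1).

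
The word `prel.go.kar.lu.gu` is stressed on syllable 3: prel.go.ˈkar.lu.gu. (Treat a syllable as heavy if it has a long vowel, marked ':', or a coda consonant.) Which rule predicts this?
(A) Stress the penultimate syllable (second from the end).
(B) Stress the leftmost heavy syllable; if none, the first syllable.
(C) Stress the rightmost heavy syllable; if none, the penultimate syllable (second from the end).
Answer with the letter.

Rule A → syllable 4 (observed: 3).
Rule B → syllable 1 (observed: 3).
Rule C → syllable 3 ✓.

C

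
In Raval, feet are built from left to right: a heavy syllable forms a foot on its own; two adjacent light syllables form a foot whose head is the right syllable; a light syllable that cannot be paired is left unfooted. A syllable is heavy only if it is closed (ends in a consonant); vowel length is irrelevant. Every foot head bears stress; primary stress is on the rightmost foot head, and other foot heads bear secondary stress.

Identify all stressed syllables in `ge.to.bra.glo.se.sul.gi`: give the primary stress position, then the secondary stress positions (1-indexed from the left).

primary 6, secondary 2, 4

Weights: 1 ge L, 2 to L, 3 bra L, 4 glo L, 5 se L, 6 sul H, 7 gi L.
Parse left to right (heavy = foot alone; LL = one foot; stranded L unfooted): (ge.ˈto) (bra.ˈglo) se (ˈsul) gi.
Foot heads: 2, 4, 6.
Primary stress on the rightmost head = syllable 6.
Secondary stress on 2, 4: ge.ˌto.bra.ˌglo.se.ˈsul.gi.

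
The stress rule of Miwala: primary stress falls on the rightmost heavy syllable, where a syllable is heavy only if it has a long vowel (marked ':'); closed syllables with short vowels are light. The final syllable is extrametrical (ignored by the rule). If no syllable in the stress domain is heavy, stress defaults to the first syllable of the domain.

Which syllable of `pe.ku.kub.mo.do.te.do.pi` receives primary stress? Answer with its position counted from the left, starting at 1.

1

The final syllable (8, pi) is extrametrical; the stress domain is syllables 1–7.
Weights: 1 pe L, 2 ku L, 3 kub L, 4 mo L, 5 do L, 6 te L, 7 do L.
No heavy syllable in the domain; default to the first syllable of the domain = syllable 1.
Primary stress: syllable 1 → ˈpe.ku.kub.mo.do.te.do.pi.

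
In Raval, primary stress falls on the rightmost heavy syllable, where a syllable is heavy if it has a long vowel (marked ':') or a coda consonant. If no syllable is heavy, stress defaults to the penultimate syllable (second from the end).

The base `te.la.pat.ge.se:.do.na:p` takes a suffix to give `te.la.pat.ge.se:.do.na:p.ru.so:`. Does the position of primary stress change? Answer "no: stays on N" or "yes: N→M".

yes: 7→9

Base `te.la.pat.ge.se:.do.na:p` (7 syllables):
  Weights: 1 te L, 2 la L, 3 pat H, 4 ge L, 5 se: H, 6 do L, 7 na:p H.
  Heavy syllables in the domain: 3, 5, 7. The rightmost is syllable 7 (na:p).
  → primary stress on syllable 7.
Suffixed `te.la.pat.ge.se:.do.na:p.ru.so:` (9 syllables):
  Weights: 1 te L, 2 la L, 3 pat H, 4 ge L, 5 se: H, 6 do L, 7 na:p H, 8 ru L, 9 so: H.
  Heavy syllables in the domain: 3, 5, 7, 9. The rightmost is syllable 9 (so:).
  → primary stress on syllable 9.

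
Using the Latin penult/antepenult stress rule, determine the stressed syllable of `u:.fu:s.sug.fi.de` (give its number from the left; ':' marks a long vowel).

3

Classical Latin: stress the penult if heavy (long vowel or closed), else the antepenult.
Weights: 3 sug H, 4 fi L, 5 de L.
The penult (syllable 4, fi) is light, so stress falls on the antepenult (syllable 3, sug).
Stress on syllable 3: u:.fu:s.ˈsug.fi.de.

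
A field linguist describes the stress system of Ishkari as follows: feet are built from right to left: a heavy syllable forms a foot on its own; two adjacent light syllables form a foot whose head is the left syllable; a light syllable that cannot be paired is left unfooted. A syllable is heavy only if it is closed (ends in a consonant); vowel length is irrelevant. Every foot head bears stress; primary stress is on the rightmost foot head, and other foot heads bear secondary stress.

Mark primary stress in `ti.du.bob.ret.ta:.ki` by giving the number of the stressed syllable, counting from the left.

5

Weights: 1 ti L, 2 du L, 3 bob H, 4 ret H, 5 ta: L, 6 ki L.
Parse right to left (heavy = foot alone; LL = one foot; stranded L unfooted): (ˈti.du) (ˈbob) (ˈret) (ˈta:.ki).
Foot heads: 1, 3, 4, 5.
Primary stress on the rightmost head = syllable 5.
Primary stress: syllable 5 → ti.du.bob.ret.ˈta:.ki.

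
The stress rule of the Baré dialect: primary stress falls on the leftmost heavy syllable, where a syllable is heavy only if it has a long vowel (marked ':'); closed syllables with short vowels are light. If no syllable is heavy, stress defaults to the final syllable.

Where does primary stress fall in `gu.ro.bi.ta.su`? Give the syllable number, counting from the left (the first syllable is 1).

Weights: 1 gu L, 2 ro L, 3 bi L, 4 ta L, 5 su L.
No heavy syllable in the domain; default to the final syllable = syllable 5.
Primary stress: syllable 5 → gu.ro.bi.ta.ˈsu.

5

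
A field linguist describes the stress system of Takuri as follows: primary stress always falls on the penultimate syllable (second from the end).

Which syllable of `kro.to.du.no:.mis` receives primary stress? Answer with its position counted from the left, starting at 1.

4

The word has 5 syllables; the penultimate syllable (second from the end) is syllable 4 (no:).
Primary stress: syllable 4 → kro.to.du.ˈno:.mis.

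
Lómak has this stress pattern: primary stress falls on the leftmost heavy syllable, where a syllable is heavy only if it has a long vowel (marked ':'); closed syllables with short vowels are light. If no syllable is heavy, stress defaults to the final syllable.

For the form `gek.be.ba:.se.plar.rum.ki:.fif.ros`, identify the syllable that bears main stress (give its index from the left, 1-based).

3

Weights: 1 gek L, 2 be L, 3 ba: H, 4 se L, 5 plar L, 6 rum L, 7 ki: H, 8 fif L, 9 ros L.
Heavy syllables in the domain: 3, 7. The leftmost is syllable 3 (ba:).
Primary stress: syllable 3 → gek.be.ˈba:.se.plar.rum.ki:.fif.ros.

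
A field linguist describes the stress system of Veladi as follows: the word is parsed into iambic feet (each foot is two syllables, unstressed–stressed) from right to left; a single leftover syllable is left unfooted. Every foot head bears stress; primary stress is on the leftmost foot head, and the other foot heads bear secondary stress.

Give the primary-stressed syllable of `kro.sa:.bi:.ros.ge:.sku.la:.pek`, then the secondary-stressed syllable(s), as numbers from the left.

primary 2, secondary 4, 6, 8

Parse right to left into iambic (σˈσ) feet: (kro.ˈsa:) (bi:.ˈros) (ge:.ˈsku) (la:.ˈpek).
Foot heads (stressed positions): 2, 4, 6, 8.
End Rule Leftmost: primary stress on the leftmost head = syllable 2.
Secondary stress on 4, 6, 8: kro.ˈsa:.bi:.ˌros.ge:.ˌsku.la:.ˌpek.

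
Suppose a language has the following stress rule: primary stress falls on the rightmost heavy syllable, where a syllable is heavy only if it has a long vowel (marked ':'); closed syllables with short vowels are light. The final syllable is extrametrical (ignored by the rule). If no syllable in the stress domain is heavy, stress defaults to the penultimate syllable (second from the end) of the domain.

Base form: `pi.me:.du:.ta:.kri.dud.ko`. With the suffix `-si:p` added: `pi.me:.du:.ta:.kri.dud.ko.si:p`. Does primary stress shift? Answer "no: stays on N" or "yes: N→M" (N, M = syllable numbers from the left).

no: stays on 4

Base `pi.me:.du:.ta:.kri.dud.ko` (7 syllables):
  The final syllable (7, ko) is extrametrical; the stress domain is syllables 1–6.
  Weights: 1 pi L, 2 me: H, 3 du: H, 4 ta: H, 5 kri L, 6 dud L.
  Heavy syllables in the domain: 2, 3, 4. The rightmost is syllable 4 (ta:).
  → primary stress on syllable 4.
Suffixed `pi.me:.du:.ta:.kri.dud.ko.si:p` (8 syllables):
  The final syllable (8, si:p) is extrametrical; the stress domain is syllables 1–7.
  Weights: 1 pi L, 2 me: H, 3 du: H, 4 ta: H, 5 kri L, 6 dud L, 7 ko L.
  Heavy syllables in the domain: 2, 3, 4. The rightmost is syllable 4 (ta:).
  → primary stress on syllable 4.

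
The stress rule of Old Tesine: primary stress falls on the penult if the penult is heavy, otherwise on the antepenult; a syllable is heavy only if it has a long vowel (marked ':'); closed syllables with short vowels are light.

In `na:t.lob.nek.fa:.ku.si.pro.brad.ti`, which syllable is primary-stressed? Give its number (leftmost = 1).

7

Weights: 7 pro L, 8 brad L, 9 ti L.
The penult (syllable 8, brad) is light, so stress falls on the antepenult (syllable 7, pro).
Primary stress: syllable 7 → na:t.lob.nek.fa:.ku.si.ˈpro.brad.ti.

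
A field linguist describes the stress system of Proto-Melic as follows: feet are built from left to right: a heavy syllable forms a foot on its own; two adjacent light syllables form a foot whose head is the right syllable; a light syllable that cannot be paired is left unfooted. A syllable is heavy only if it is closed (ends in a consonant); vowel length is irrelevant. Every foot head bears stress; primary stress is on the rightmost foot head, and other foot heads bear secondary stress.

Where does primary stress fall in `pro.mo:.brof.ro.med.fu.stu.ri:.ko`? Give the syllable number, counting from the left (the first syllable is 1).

9

Weights: 1 pro L, 2 mo: L, 3 brof H, 4 ro L, 5 med H, 6 fu L, 7 stu L, 8 ri: L, 9 ko L.
Parse left to right (heavy = foot alone; LL = one foot; stranded L unfooted): (pro.ˈmo:) (ˈbrof) ro (ˈmed) (fu.ˈstu) (ri:.ˈko).
Foot heads: 2, 3, 5, 7, 9.
Primary stress on the rightmost head = syllable 9.
Primary stress: syllable 9 → pro.mo:.brof.ro.med.fu.stu.ri:.ˈko.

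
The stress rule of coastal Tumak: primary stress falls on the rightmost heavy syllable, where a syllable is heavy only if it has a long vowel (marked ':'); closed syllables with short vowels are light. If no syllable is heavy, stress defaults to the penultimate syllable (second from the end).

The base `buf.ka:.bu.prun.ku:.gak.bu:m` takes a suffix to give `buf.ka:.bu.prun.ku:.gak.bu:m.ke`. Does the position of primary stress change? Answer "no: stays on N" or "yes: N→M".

no: stays on 7

Base `buf.ka:.bu.prun.ku:.gak.bu:m` (7 syllables):
  Weights: 1 buf L, 2 ka: H, 3 bu L, 4 prun L, 5 ku: H, 6 gak L, 7 bu:m H.
  Heavy syllables in the domain: 2, 5, 7. The rightmost is syllable 7 (bu:m).
  → primary stress on syllable 7.
Suffixed `buf.ka:.bu.prun.ku:.gak.bu:m.ke` (8 syllables):
  Weights: 1 buf L, 2 ka: H, 3 bu L, 4 prun L, 5 ku: H, 6 gak L, 7 bu:m H, 8 ke L.
  Heavy syllables in the domain: 2, 5, 7. The rightmost is syllable 7 (bu:m).
  → primary stress on syllable 7.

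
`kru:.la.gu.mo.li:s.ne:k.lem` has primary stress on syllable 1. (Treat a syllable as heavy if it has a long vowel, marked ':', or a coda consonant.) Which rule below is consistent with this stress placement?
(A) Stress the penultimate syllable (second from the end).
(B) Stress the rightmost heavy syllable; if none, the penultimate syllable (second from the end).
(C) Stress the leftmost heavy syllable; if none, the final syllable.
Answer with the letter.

Rule A → syllable 6 (observed: 1).
Rule B → syllable 7 (observed: 1).
Rule C → syllable 1 ✓.

C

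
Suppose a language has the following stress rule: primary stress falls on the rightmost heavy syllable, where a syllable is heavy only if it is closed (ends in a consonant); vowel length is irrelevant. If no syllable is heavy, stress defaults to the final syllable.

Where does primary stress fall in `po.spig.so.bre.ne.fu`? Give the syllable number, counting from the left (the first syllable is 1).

2

Weights: 1 po L, 2 spig H, 3 so L, 4 bre L, 5 ne L, 6 fu L.
Heavy syllables in the domain: 2. The rightmost is syllable 2 (spig).
Primary stress: syllable 2 → po.ˈspig.so.bre.ne.fu.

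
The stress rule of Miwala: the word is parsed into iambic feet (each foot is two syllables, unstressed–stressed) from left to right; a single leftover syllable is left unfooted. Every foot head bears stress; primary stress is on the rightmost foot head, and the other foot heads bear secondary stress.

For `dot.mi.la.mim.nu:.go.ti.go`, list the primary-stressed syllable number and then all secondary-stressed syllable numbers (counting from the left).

primary 8, secondary 2, 4, 6

Parse left to right into iambic (σˈσ) feet: (dot.ˈmi) (la.ˈmim) (nu:.ˈgo) (ti.ˈgo).
Foot heads (stressed positions): 2, 4, 6, 8.
End Rule Rightmost: primary stress on the rightmost head = syllable 8.
Secondary stress on 2, 4, 6: dot.ˌmi.la.ˌmim.nu:.ˌgo.ti.ˈgo.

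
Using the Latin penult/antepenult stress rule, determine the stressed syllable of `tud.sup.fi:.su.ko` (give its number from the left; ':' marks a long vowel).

Classical Latin: stress the penult if heavy (long vowel or closed), else the antepenult.
Weights: 3 fi: H, 4 su L, 5 ko L.
The penult (syllable 4, su) is light, so stress falls on the antepenult (syllable 3, fi:).
Stress on syllable 3: tud.sup.ˈfi:.su.ko.

3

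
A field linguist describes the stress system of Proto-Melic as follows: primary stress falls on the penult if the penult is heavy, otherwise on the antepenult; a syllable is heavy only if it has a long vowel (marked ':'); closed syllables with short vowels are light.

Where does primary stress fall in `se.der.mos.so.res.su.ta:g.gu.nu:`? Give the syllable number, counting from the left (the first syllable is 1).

Weights: 7 ta:g H, 8 gu L, 9 nu: H.
The penult (syllable 8, gu) is light, so stress falls on the antepenult (syllable 7, ta:g).
Primary stress: syllable 7 → se.der.mos.so.res.su.ˈta:g.gu.nu:.

7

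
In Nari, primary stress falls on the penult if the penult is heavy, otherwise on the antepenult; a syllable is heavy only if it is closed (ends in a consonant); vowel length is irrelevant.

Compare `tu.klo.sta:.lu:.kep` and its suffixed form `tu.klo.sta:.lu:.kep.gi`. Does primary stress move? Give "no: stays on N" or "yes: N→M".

yes: 3→5

Base `tu.klo.sta:.lu:.kep` (5 syllables):
  Weights: 3 sta: L, 4 lu: L, 5 kep H.
  The penult (syllable 4, lu:) is light, so stress falls on the antepenult (syllable 3, sta:).
  → primary stress on syllable 3.
Suffixed `tu.klo.sta:.lu:.kep.gi` (6 syllables):
  Weights: 4 lu: L, 5 kep H, 6 gi L.
  The penult (syllable 5, kep) is heavy, so it takes stress.
  → primary stress on syllable 5.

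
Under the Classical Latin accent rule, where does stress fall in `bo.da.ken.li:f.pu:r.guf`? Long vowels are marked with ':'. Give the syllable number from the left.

5

Classical Latin: stress the penult if heavy (long vowel or closed), else the antepenult.
Weights: 4 li:f H, 5 pu:r H, 6 guf H.
The penult (syllable 5, pu:r) is heavy, so it takes stress.
Stress on syllable 5: bo.da.ken.li:f.ˈpu:r.guf.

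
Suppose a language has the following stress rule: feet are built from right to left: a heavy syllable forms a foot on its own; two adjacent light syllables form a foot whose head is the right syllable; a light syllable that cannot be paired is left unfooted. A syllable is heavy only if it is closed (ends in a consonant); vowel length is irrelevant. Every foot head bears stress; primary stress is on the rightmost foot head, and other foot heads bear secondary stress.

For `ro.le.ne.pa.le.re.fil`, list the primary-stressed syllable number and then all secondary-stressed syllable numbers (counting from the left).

Weights: 1 ro L, 2 le L, 3 ne L, 4 pa L, 5 le L, 6 re L, 7 fil H.
Parse right to left (heavy = foot alone; LL = one foot; stranded L unfooted): (ro.ˈle) (ne.ˈpa) (le.ˈre) (ˈfil).
Foot heads: 2, 4, 6, 7.
Primary stress on the rightmost head = syllable 7.
Secondary stress on 2, 4, 6: ro.ˌle.ne.ˌpa.le.ˌre.ˈfil.

primary 7, secondary 2, 4, 6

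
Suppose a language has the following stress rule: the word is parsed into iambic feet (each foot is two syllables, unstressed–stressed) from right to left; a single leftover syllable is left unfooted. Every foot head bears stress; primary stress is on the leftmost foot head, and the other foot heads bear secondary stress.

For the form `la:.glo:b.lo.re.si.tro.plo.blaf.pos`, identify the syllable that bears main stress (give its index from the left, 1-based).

3

Parse right to left into iambic (σˈσ) feet: la: (glo:b.ˈlo) (re.ˈsi) (tro.ˈplo) (blaf.ˈpos). Syllable 1 is left unfooted.
Foot heads (stressed positions): 3, 5, 7, 9.
End Rule Leftmost: primary stress on the leftmost head = syllable 3.
Primary stress: syllable 3 → la:.glo:b.ˈlo.re.si.tro.plo.blaf.pos.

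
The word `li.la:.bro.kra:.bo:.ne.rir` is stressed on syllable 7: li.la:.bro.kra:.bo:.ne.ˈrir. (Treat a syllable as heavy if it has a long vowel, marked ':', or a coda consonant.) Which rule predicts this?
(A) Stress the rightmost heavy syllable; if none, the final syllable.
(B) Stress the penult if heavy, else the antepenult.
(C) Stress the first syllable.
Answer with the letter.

Rule A → syllable 7 ✓.
Rule B → syllable 5 (observed: 7).
Rule C → syllable 1 (observed: 7).

A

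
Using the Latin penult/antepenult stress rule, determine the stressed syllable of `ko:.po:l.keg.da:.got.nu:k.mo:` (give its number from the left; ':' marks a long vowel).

6

Classical Latin: stress the penult if heavy (long vowel or closed), else the antepenult.
Weights: 5 got H, 6 nu:k H, 7 mo: H.
The penult (syllable 6, nu:k) is heavy, so it takes stress.
Stress on syllable 6: ko:.po:l.keg.da:.got.ˈnu:k.mo:.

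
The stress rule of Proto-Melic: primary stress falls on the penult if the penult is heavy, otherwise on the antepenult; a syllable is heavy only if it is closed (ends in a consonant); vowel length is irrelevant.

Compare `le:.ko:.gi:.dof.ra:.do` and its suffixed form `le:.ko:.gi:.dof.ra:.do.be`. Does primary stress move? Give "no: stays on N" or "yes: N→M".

yes: 4→5

Base `le:.ko:.gi:.dof.ra:.do` (6 syllables):
  Weights: 4 dof H, 5 ra: L, 6 do L.
  The penult (syllable 5, ra:) is light, so stress falls on the antepenult (syllable 4, dof).
  → primary stress on syllable 4.
Suffixed `le:.ko:.gi:.dof.ra:.do.be` (7 syllables):
  Weights: 5 ra: L, 6 do L, 7 be L.
  The penult (syllable 6, do) is light, so stress falls on the antepenult (syllable 5, ra:).
  → primary stress on syllable 5.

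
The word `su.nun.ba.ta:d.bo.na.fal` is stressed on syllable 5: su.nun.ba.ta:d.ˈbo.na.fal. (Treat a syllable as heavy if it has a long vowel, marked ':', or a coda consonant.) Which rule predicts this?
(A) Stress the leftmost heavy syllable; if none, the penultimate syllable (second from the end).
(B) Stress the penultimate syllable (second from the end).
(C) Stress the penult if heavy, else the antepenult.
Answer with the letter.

Rule A → syllable 2 (observed: 5).
Rule B → syllable 6 (observed: 5).
Rule C → syllable 5 ✓.

C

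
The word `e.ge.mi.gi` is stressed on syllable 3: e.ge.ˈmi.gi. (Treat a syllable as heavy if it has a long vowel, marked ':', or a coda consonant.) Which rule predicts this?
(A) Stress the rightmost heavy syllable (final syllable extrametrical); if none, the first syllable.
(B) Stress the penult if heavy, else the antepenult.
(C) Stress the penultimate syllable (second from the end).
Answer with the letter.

C

Rule A → syllable 1 (observed: 3).
Rule B → syllable 2 (observed: 3).
Rule C → syllable 3 ✓.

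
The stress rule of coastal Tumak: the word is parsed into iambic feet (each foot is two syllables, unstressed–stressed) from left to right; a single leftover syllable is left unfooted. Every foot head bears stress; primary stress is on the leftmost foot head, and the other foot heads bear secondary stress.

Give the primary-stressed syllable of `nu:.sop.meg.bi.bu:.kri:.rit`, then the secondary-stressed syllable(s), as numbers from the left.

primary 2, secondary 4, 6

Parse left to right into iambic (σˈσ) feet: (nu:.ˈsop) (meg.ˈbi) (bu:.ˈkri:) rit. Syllable 7 is left unfooted.
Foot heads (stressed positions): 2, 4, 6.
End Rule Leftmost: primary stress on the leftmost head = syllable 2.
Secondary stress on 4, 6: nu:.ˈsop.meg.ˌbi.bu:.ˌkri:.rit.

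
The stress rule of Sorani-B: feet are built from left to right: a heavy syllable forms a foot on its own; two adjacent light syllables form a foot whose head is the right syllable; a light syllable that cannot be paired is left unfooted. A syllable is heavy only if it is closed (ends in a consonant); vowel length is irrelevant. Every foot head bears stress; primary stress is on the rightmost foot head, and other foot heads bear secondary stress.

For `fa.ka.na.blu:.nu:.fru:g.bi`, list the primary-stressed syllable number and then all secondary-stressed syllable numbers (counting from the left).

primary 6, secondary 2, 4

Weights: 1 fa L, 2 ka L, 3 na L, 4 blu: L, 5 nu: L, 6 fru:g H, 7 bi L.
Parse left to right (heavy = foot alone; LL = one foot; stranded L unfooted): (fa.ˈka) (na.ˈblu:) nu: (ˈfru:g) bi.
Foot heads: 2, 4, 6.
Primary stress on the rightmost head = syllable 6.
Secondary stress on 2, 4: fa.ˌka.na.ˌblu:.nu:.ˈfru:g.bi.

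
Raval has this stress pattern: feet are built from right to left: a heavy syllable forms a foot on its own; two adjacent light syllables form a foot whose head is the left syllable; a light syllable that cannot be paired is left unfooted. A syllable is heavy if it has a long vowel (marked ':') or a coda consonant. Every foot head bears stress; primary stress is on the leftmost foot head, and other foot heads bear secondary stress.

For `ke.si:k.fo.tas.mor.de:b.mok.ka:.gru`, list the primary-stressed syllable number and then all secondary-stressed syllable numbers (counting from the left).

Weights: 1 ke L, 2 si:k H, 3 fo L, 4 tas H, 5 mor H, 6 de:b H, 7 mok H, 8 ka: H, 9 gru L.
Parse right to left (heavy = foot alone; LL = one foot; stranded L unfooted): ke (ˈsi:k) fo (ˈtas) (ˈmor) (ˈde:b) (ˈmok) (ˈka:) gru.
Foot heads: 2, 4, 5, 6, 7, 8.
Primary stress on the leftmost head = syllable 2.
Secondary stress on 4, 5, 6, 7, 8: ke.ˈsi:k.fo.ˌtas.ˌmor.ˌde:b.ˌmok.ˌka:.gru.

primary 2, secondary 4, 5, 6, 7, 8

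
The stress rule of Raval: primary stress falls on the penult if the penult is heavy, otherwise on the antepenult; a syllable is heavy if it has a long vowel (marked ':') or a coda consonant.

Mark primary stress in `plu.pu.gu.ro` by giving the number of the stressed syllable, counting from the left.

Weights: 2 pu L, 3 gu L, 4 ro L.
The penult (syllable 3, gu) is light, so stress falls on the antepenult (syllable 2, pu).
Primary stress: syllable 2 → plu.ˈpu.gu.ro.

2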